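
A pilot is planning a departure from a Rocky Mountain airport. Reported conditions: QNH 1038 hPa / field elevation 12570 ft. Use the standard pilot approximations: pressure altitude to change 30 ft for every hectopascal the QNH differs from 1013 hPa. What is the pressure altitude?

Pressure correction = (1013 − 1038) × 30 = -750 ft.
Pressure altitude = 12570 + (-750) = 11820 ft.

11820 ft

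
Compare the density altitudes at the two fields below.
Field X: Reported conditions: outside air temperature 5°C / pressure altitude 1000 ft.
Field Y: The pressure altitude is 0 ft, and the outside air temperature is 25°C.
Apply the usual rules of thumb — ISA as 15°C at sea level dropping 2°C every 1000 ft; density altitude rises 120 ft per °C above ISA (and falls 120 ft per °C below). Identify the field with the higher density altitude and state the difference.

Field X: ISA temp = 13°C, deviation -8°C, DA = 1000 + 120 × (-8) = 40 ft.
Field Y: ISA temp = 15°C, deviation +10°C, DA = 0 + 120 × 10 = 1200 ft.
Field Y is higher by 1200 − 40 = 1160 ft.

Field Y by 1160 ft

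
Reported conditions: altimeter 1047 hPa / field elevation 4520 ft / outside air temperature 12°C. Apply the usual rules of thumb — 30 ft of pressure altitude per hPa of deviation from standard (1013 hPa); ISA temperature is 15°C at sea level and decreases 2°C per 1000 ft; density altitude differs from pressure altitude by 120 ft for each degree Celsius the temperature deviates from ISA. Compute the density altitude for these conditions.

3980 ft

Pressure altitude = 4520 + (1013 − 1047) × 30 = 4520 + (-1020) = 3500 ft.
ISA temperature at 3500 ft = 15 − 2 × (3500/1000) = 8°C.
ISA deviation = 12 − 8 = +4°C.
Density altitude = 3500 + 120 × (4) = 3980 ft.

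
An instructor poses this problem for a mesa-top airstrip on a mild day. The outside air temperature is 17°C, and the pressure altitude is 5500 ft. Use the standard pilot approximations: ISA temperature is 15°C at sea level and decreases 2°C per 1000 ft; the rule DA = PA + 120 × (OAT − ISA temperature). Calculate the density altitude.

7060 ft

ISA temperature at 5500 ft = 15 − 2 × (5500/1000) = 4°C.
ISA deviation = 17 − 4 = +13°C.
Density altitude = 5500 + 120 × (13) = 5500 + (+1560) = 7060 ft.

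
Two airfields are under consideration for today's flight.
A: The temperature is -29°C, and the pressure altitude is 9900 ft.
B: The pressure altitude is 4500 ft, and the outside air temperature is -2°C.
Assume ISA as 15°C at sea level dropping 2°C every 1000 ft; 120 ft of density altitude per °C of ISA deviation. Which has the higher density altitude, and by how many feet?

A: ISA temp = -4.8°C, deviation -24.2°C, DA = 9900 + 120 × (-24.2) = 6996 ft.
B: ISA temp = 6°C, deviation -8°C, DA = 4500 + 120 × (-8) = 3540 ft.
A is higher by 6996 − 3540 = 3456 ft.

A by 3456 ft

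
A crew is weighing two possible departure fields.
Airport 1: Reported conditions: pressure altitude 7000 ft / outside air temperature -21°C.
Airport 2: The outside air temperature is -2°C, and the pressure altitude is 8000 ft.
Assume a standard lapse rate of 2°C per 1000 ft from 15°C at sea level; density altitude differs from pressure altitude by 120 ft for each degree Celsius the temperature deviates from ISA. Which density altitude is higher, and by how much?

Airport 1: ISA temp = 1°C, deviation -22°C, DA = 7000 + 120 × (-22) = 4360 ft.
Airport 2: ISA temp = -1°C, deviation -1°C, DA = 8000 + 120 × (-1) = 7880 ft.
Airport 2 is higher by 7880 − 4360 = 3520 ft.

Airport 2 by 3520 ft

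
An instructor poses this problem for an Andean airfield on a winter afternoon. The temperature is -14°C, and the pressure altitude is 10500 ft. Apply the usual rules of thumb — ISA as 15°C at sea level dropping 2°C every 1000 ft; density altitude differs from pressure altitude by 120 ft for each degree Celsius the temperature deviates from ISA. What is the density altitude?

ISA temperature at 10500 ft = 15 − 2 × (10500/1000) = -6°C.
ISA deviation = -14 − (-6) = -8°C.
Density altitude = 10500 + 120 × (-8) = 10500 + (-960) = 9540 ft.

9540 ft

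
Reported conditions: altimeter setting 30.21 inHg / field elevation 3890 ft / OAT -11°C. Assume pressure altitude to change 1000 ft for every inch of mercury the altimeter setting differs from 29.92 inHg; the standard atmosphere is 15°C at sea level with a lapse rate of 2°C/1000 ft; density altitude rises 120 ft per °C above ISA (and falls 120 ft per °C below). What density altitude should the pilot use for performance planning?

1344 ft

Pressure altitude = 3890 + (29.92 − 30.21) × 1000 = 3890 + (-290) = 3600 ft.
ISA temperature at 3600 ft = 15 − 2 × (3600/1000) = 7.8°C.
ISA deviation = -11 − 7.8 = -18.8°C.
Density altitude = 3600 + 120 × (-18.8) = 1344 ft.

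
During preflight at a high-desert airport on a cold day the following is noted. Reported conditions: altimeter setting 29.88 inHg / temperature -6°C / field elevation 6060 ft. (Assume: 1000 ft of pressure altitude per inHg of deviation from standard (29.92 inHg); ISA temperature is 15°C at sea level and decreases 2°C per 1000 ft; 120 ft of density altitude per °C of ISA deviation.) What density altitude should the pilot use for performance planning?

5044 ft

Pressure altitude = 6060 + (29.92 − 29.88) × 1000 = 6060 + (+40) = 6100 ft.
ISA temperature at 6100 ft = 15 − 2 × (6100/1000) = 2.8°C.
ISA deviation = -6 − 2.8 = -8.8°C.
Density altitude = 6100 + 120 × (-8.8) = 5044 ft.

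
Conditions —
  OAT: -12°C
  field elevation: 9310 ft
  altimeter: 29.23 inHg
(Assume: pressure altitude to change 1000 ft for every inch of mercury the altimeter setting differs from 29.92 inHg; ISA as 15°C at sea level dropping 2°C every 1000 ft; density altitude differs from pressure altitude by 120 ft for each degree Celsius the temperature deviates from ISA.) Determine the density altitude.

9160 ft

Pressure altitude = 9310 + (29.92 − 29.23) × 1000 = 9310 + (+690) = 10000 ft.
ISA temperature at 10000 ft = 15 − 2 × (10000/1000) = -5°C.
ISA deviation = -12 − (-5) = -7°C.
Density altitude = 10000 + 120 × (-7) = 9160 ft.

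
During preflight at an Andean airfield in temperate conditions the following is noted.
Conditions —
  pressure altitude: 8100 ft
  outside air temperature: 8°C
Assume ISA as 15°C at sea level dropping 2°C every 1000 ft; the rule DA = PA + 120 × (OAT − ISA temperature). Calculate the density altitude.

ISA temperature at 8100 ft = 15 − 2 × (8100/1000) = -1.2°C.
ISA deviation = 8 − (-1.2) = +9.2°C.
Density altitude = 8100 + 120 × (9.2) = 8100 + (+1104) = 9204 ft.

9204 ft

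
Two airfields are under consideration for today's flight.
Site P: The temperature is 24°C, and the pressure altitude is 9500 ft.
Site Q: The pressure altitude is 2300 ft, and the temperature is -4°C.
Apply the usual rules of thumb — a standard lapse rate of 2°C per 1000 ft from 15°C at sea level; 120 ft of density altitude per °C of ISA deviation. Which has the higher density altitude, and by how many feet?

Site P by 12288 ft

Site P: ISA temp = -4°C, deviation +28°C, DA = 9500 + 120 × 28 = 12860 ft.
Site Q: ISA temp = 10.4°C, deviation -14.4°C, DA = 2300 + 120 × (-14.4) = 572 ft.
Site P is higher by 12860 − 572 = 12288 ft.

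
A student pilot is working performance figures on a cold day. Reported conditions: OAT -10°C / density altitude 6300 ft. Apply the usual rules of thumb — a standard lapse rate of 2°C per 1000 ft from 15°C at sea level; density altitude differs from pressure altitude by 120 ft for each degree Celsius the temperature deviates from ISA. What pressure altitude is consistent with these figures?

DA = PA + 120 × (OAT − (15 − 2·PA/1000)) = PA + 120·OAT − 1800 + 0.24·PA = 1.24·PA + 120·OAT − 1800.
So 1.24·PA = 6300 − 120 × (-10) + 1800 = 9300.
PA = 9300 / 1.24 = 7500 ft.

7500 ft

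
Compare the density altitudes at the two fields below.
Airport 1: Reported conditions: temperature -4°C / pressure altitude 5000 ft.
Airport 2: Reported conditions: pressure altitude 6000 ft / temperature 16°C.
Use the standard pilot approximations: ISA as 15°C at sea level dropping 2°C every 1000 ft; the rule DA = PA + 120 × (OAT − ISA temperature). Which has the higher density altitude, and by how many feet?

Airport 2 by 3640 ft

Airport 1: ISA temp = 5°C, deviation -9°C, DA = 5000 + 120 × (-9) = 3920 ft.
Airport 2: ISA temp = 3°C, deviation +13°C, DA = 6000 + 120 × 13 = 7560 ft.
Airport 2 is higher by 7560 − 3920 = 3640 ft.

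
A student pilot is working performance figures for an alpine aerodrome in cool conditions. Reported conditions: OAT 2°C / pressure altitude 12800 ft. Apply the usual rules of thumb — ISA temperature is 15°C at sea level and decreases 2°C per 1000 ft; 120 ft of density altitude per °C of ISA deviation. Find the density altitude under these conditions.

ISA temperature at 12800 ft = 15 − 2 × (12800/1000) = -10.6°C.
ISA deviation = 2 − (-10.6) = +12.6°C.
Density altitude = 12800 + 120 × (12.6) = 12800 + (+1512) = 14312 ft.

14312 ft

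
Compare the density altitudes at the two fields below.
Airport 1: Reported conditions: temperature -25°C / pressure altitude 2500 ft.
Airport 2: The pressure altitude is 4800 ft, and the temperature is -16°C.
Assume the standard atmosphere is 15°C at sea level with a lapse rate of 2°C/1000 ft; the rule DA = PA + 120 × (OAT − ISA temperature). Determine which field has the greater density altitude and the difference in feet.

Airport 1: ISA temp = 10°C, deviation -35°C, DA = 2500 + 120 × (-35) = -1700 ft.
Airport 2: ISA temp = 5.4°C, deviation -21.4°C, DA = 4800 + 120 × (-21.4) = 2232 ft.
Airport 2 is higher by 2232 − (-1700) = 3932 ft.

Airport 2 by 3932 ft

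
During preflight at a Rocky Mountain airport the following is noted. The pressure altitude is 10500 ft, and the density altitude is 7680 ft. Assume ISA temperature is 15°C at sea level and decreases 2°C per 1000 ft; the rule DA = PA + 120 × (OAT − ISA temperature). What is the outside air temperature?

Density altitude − pressure altitude = 7680 − 10500 = -2820 ft.
At 120 ft/°C that is an ISA deviation of -2820/120 = -23.5°C.
ISA temperature at 10500 ft = 15 − 2 × (10500/1000) = -6°C.
OAT = ISA + deviation = -6 + (-23.5) = -29.5°C.

-29.5°C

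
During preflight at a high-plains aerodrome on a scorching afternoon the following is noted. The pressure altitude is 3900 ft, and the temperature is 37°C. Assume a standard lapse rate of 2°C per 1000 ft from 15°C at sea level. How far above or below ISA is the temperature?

ISA temperature at 3900 ft = 15 − 2 × (3900/1000) = 7.2°C.
Deviation = OAT − ISA = 37 − 7.2 = +29.8°C.

ISA+29.8°C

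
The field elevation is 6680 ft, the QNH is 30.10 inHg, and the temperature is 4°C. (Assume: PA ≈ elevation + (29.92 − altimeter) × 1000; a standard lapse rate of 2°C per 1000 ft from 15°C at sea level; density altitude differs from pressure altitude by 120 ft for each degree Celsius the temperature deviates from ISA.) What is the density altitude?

6740 ft

Pressure altitude = 6680 + (29.92 − 30.10) × 1000 = 6680 + (-180) = 6500 ft.
ISA temperature at 6500 ft = 15 − 2 × (6500/1000) = 2°C.
ISA deviation = 4 − 2 = +2°C.
Density altitude = 6500 + 120 × (2) = 6740 ft.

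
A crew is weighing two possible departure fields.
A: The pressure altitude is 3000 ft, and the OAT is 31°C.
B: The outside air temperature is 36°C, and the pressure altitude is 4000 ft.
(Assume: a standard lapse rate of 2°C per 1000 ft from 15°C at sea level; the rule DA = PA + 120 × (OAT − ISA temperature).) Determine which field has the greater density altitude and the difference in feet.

A: ISA temp = 9°C, deviation +22°C, DA = 3000 + 120 × 22 = 5640 ft.
B: ISA temp = 7°C, deviation +29°C, DA = 4000 + 120 × 29 = 7480 ft.
B is higher by 7480 − 5640 = 1840 ft.

B by 1840 ft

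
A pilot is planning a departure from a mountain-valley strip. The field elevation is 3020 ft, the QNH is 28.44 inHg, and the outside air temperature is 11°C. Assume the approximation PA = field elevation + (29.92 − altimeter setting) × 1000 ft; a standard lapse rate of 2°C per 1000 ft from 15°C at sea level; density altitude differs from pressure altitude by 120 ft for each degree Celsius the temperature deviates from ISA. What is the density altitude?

Pressure altitude = 3020 + (29.92 − 28.44) × 1000 = 3020 + (+1480) = 4500 ft.
ISA temperature at 4500 ft = 15 − 2 × (4500/1000) = 6°C.
ISA deviation = 11 − 6 = +5°C.
Density altitude = 4500 + 120 × (5) = 5100 ft.

5100 ft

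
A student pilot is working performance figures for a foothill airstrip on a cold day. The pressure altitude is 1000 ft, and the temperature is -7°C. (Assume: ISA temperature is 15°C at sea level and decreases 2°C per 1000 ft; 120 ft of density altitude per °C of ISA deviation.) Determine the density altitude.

-1400 ft

ISA temperature at 1000 ft = 15 − 2 × (1000/1000) = 13°C.
ISA deviation = -7 − 13 = -20°C.
Density altitude = 1000 + 120 × (-20) = 1000 + (-2400) = -1400 ft.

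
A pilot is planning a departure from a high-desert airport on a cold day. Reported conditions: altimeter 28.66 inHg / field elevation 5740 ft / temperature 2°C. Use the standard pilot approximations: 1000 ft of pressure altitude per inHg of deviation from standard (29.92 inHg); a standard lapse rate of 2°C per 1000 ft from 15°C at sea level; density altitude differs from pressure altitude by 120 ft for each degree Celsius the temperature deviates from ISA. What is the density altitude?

7120 ft

Pressure altitude = 5740 + (29.92 − 28.66) × 1000 = 5740 + (+1260) = 7000 ft.
ISA temperature at 7000 ft = 15 − 2 × (7000/1000) = 1°C.
ISA deviation = 2 − 1 = +1°C.
Density altitude = 7000 + 120 × (1) = 7120 ft.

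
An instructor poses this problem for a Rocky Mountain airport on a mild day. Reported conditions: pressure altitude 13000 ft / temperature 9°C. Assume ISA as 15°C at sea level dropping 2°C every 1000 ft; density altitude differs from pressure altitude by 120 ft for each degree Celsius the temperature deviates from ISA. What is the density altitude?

15400 ft

ISA temperature at 13000 ft = 15 − 2 × (13000/1000) = -11°C.
ISA deviation = 9 − (-11) = +20°C.
Density altitude = 13000 + 120 × (20) = 13000 + (+2400) = 15400 ft.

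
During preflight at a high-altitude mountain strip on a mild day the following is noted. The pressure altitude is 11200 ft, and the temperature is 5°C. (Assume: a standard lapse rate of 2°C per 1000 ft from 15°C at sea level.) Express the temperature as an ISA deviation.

ISA+12.4°C

ISA temperature at 11200 ft = 15 − 2 × (11200/1000) = -7.4°C.
Deviation = OAT − ISA = 5 − (-7.4) = +12.4°C.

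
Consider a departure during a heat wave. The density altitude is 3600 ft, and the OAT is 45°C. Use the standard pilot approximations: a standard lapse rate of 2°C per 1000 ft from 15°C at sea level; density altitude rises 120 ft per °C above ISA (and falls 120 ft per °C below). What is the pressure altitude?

DA = PA + 120 × (OAT − (15 − 2·PA/1000)) = PA + 120·OAT − 1800 + 0.24·PA = 1.24·PA + 120·OAT − 1800.
So 1.24·PA = 3600 − 120 × 45 + 1800 = 0.
PA = 0 / 1.24 = 0 ft.

0 ft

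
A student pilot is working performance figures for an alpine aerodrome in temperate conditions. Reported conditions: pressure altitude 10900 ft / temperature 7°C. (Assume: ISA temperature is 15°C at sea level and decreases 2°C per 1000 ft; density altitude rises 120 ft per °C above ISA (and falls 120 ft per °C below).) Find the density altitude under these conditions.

12556 ft

ISA temperature at 10900 ft = 15 − 2 × (10900/1000) = -6.8°C.
ISA deviation = 7 − (-6.8) = +13.8°C.
Density altitude = 10900 + 120 × (13.8) = 10900 + (+1656) = 12556 ft.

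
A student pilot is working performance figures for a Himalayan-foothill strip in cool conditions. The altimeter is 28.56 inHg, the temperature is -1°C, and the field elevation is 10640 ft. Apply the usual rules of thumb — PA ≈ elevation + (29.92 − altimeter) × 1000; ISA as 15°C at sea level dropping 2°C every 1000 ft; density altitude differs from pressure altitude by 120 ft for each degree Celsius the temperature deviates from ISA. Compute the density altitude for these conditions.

12960 ft

Pressure altitude = 10640 + (29.92 − 28.56) × 1000 = 10640 + (+1360) = 12000 ft.
ISA temperature at 12000 ft = 15 − 2 × (12000/1000) = -9°C.
ISA deviation = -1 − (-9) = +8°C.
Density altitude = 12000 + 120 × (8) = 12960 ft.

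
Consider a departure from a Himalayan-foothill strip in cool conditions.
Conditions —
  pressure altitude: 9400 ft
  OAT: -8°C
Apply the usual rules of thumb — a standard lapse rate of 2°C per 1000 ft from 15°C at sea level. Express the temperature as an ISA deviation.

ISA temperature at 9400 ft = 15 − 2 × (9400/1000) = -3.8°C.
Deviation = OAT − ISA = -8 − (-3.8) = -4.2°C.

ISA-4.2°C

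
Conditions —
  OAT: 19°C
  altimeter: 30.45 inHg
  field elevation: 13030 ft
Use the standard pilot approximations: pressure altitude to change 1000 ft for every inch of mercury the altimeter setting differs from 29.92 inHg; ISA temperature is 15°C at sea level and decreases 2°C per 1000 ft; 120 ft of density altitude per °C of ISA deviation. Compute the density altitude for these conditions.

Pressure altitude = 13030 + (29.92 − 30.45) × 1000 = 13030 + (-530) = 12500 ft.
ISA temperature at 12500 ft = 15 − 2 × (12500/1000) = -10°C.
ISA deviation = 19 − (-10) = +29°C.
Density altitude = 12500 + 120 × (29) = 15980 ft.

15980 ft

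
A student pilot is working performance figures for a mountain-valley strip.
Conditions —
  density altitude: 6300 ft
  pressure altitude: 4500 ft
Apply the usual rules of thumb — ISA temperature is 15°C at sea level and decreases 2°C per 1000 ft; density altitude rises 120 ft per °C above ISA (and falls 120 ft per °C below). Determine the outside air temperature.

21°C

Density altitude − pressure altitude = 6300 − 4500 = +1800 ft.
At 120 ft/°C that is an ISA deviation of 1800/120 = +15°C.
ISA temperature at 4500 ft = 15 − 2 × (4500/1000) = 6°C.
OAT = ISA + deviation = 6 + (+15) = 21°C.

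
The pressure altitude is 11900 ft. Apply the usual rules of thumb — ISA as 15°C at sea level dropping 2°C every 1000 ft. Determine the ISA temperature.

ISA temperature = 15 − 2 × (11900/1000) = 15 − 23.8 = -8.8°C.

-8.8°C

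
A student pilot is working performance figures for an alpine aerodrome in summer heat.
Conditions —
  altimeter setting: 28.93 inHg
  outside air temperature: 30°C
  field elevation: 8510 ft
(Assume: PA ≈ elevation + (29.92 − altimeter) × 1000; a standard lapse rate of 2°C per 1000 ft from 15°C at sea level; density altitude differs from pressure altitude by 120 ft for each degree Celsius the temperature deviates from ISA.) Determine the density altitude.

13580 ft

Pressure altitude = 8510 + (29.92 − 28.93) × 1000 = 8510 + (+990) = 9500 ft.
ISA temperature at 9500 ft = 15 − 2 × (9500/1000) = -4°C.
ISA deviation = 30 − (-4) = +34°C.
Density altitude = 9500 + 120 × (34) = 13580 ft.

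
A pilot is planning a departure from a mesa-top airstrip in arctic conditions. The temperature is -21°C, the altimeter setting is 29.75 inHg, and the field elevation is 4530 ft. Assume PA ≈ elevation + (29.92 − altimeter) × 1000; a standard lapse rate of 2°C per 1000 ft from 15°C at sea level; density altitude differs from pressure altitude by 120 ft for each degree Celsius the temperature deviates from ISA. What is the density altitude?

1508 ft

Pressure altitude = 4530 + (29.92 − 29.75) × 1000 = 4530 + (+170) = 4700 ft.
ISA temperature at 4700 ft = 15 − 2 × (4700/1000) = 5.6°C.
ISA deviation = -21 − 5.6 = -26.6°C.
Density altitude = 4700 + 120 × (-26.6) = 1508 ft.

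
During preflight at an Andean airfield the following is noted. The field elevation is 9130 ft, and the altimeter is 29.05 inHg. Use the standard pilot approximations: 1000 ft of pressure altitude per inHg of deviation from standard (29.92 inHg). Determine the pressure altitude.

Pressure correction = (29.92 − 29.05) × 1000 = +870 ft.
Pressure altitude = 9130 + (+870) = 10000 ft.

10000 ft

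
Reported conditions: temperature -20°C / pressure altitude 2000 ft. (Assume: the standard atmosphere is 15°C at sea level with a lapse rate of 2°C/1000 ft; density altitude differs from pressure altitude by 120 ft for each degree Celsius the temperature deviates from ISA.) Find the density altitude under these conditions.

ISA temperature at 2000 ft = 15 − 2 × (2000/1000) = 11°C.
ISA deviation = -20 − 11 = -31°C.
Density altitude = 2000 + 120 × (-31) = 2000 + (-3720) = -1720 ft.

-1720 ft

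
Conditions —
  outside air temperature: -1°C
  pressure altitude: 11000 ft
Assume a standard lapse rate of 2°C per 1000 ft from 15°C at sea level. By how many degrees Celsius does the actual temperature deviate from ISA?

ISA+6°C

ISA temperature at 11000 ft = 15 − 2 × (11000/1000) = -7°C.
Deviation = OAT − ISA = -1 − (-7) = +6°C.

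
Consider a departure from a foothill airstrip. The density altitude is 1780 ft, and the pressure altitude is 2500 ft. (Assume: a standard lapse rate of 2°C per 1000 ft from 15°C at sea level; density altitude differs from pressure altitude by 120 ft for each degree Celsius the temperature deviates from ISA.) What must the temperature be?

Density altitude − pressure altitude = 1780 − 2500 = -720 ft.
At 120 ft/°C that is an ISA deviation of -720/120 = -6°C.
ISA temperature at 2500 ft = 15 − 2 × (2500/1000) = 10°C.
OAT = ISA + deviation = 10 + (-6) = 4°C.

4°C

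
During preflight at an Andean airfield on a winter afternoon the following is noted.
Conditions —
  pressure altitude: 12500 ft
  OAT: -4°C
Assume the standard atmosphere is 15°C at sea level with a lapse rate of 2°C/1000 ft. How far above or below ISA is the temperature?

ISA temperature at 12500 ft = 15 − 2 × (12500/1000) = -10°C.
Deviation = OAT − ISA = -4 − (-10) = +6°C.

ISA+6°C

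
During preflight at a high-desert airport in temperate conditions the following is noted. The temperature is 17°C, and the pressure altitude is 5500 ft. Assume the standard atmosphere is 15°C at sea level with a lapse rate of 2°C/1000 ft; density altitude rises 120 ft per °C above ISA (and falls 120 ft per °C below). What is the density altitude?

ISA temperature at 5500 ft = 15 − 2 × (5500/1000) = 4°C.
ISA deviation = 17 − 4 = +13°C.
Density altitude = 5500 + 120 × (13) = 5500 + (+1560) = 7060 ft.

7060 ft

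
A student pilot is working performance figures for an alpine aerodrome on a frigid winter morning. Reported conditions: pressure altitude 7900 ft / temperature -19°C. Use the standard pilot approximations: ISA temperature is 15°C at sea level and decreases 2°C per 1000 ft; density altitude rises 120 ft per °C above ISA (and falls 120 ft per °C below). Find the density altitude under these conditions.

5716 ft

ISA temperature at 7900 ft = 15 − 2 × (7900/1000) = -0.8°C.
ISA deviation = -19 − (-0.8) = -18.2°C.
Density altitude = 7900 + 120 × (-18.2) = 7900 + (-2184) = 5716 ft.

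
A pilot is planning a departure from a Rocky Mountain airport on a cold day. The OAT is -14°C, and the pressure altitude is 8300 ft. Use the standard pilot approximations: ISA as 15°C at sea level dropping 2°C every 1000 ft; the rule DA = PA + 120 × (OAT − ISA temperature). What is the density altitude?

ISA temperature at 8300 ft = 15 − 2 × (8300/1000) = -1.6°C.
ISA deviation = -14 − (-1.6) = -12.4°C.
Density altitude = 8300 + 120 × (-12.4) = 8300 + (-1488) = 6812 ft.

6812 ft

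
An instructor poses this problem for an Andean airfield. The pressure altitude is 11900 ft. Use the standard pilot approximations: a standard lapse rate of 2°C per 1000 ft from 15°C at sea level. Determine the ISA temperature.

-8.8°C

ISA temperature = 15 − 2 × (11900/1000) = 15 − 23.8 = -8.8°C.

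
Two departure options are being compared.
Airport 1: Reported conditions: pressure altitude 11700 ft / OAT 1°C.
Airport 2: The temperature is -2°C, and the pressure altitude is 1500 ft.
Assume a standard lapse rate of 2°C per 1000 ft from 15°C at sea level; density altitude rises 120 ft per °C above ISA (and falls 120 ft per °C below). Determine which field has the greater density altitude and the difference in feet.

Airport 1 by 13008 ft

Airport 1: ISA temp = -8.4°C, deviation +9.4°C, DA = 11700 + 120 × 9.4 = 12828 ft.
Airport 2: ISA temp = 12°C, deviation -14°C, DA = 1500 + 120 × (-14) = -180 ft.
Airport 1 is higher by 12828 − (-180) = 13008 ft.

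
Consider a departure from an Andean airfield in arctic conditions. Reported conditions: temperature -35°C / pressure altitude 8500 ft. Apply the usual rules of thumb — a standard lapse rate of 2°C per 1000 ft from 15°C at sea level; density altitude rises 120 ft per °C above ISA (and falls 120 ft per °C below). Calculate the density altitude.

ISA temperature at 8500 ft = 15 − 2 × (8500/1000) = -2°C.
ISA deviation = -35 − (-2) = -33°C.
Density altitude = 8500 + 120 × (-33) = 8500 + (-3960) = 4540 ft.

4540 ft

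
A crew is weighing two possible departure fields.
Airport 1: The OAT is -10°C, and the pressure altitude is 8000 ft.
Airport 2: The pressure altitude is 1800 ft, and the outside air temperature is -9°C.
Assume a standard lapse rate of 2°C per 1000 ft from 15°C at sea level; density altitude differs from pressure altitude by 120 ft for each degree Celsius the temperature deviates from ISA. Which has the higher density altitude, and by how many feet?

Airport 1: ISA temp = -1°C, deviation -9°C, DA = 8000 + 120 × (-9) = 6920 ft.
Airport 2: ISA temp = 11.4°C, deviation -20.4°C, DA = 1800 + 120 × (-20.4) = -648 ft.
Airport 1 is higher by 6920 − (-648) = 7568 ft.

Airport 1 by 7568 ft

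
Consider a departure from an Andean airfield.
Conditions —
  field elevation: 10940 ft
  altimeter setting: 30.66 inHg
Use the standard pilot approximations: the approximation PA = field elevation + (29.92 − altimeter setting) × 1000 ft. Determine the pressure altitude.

Pressure correction = (29.92 − 30.66) × 1000 = -740 ft.
Pressure altitude = 10940 + (-740) = 10200 ft.

10200 ft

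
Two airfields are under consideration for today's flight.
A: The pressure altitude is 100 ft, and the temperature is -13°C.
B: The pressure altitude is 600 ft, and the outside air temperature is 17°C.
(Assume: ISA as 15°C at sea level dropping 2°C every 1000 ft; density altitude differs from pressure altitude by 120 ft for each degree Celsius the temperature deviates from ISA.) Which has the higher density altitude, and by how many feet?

A: ISA temp = 14.8°C, deviation -27.8°C, DA = 100 + 120 × (-27.8) = -3236 ft.
B: ISA temp = 13.8°C, deviation +3.2°C, DA = 600 + 120 × 3.2 = 984 ft.
B is higher by 984 − (-3236) = 4220 ft.

B by 4220 ft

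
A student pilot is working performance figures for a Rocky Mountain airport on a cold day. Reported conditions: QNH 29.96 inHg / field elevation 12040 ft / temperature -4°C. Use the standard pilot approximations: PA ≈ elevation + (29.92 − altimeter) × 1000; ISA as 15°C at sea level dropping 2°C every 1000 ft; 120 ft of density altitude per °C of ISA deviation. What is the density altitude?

Pressure altitude = 12040 + (29.92 − 29.96) × 1000 = 12040 + (-40) = 12000 ft.
ISA temperature at 12000 ft = 15 − 2 × (12000/1000) = -9°C.
ISA deviation = -4 − (-9) = +5°C.
Density altitude = 12000 + 120 × (5) = 12600 ft.

12600 ft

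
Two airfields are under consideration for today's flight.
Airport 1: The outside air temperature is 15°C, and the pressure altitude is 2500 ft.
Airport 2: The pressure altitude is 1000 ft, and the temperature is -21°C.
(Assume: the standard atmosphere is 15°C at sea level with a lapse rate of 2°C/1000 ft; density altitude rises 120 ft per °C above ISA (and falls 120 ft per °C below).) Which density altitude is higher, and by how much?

Airport 1 by 6180 ft

Airport 1: ISA temp = 10°C, deviation +5°C, DA = 2500 + 120 × 5 = 3100 ft.
Airport 2: ISA temp = 13°C, deviation -34°C, DA = 1000 + 120 × (-34) = -3080 ft.
Airport 1 is higher by 3100 − (-3080) = 6180 ft.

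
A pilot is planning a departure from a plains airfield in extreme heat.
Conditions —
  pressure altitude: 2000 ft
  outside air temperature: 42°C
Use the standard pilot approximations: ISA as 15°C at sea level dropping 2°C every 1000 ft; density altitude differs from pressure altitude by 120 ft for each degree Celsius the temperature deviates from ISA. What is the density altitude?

5720 ft

ISA temperature at 2000 ft = 15 − 2 × (2000/1000) = 11°C.
ISA deviation = 42 − 11 = +31°C.
Density altitude = 2000 + 120 × (31) = 2000 + (+3720) = 5720 ft.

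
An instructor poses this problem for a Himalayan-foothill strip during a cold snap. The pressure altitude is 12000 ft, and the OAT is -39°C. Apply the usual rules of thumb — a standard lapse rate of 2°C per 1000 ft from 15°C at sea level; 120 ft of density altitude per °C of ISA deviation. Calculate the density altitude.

8400 ft

ISA temperature at 12000 ft = 15 − 2 × (12000/1000) = -9°C.
ISA deviation = -39 − (-9) = -30°C.
Density altitude = 12000 + 120 × (-30) = 12000 + (-3600) = 8400 ft.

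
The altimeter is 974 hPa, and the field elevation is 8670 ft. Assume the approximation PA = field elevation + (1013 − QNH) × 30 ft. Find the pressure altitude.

9840 ft

Pressure correction = (1013 − 974) × 30 = +1170 ft.
Pressure altitude = 8670 + (+1170) = 9840 ft.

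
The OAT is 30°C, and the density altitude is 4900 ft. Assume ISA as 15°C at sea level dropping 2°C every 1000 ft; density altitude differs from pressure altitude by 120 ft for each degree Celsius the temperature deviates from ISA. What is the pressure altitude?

DA = PA + 120 × (OAT − (15 − 2·PA/1000)) = PA + 120·OAT − 1800 + 0.24·PA = 1.24·PA + 120·OAT − 1800.
So 1.24·PA = 4900 − 120 × 30 + 1800 = 3100.
PA = 3100 / 1.24 = 2500 ft.

2500 ft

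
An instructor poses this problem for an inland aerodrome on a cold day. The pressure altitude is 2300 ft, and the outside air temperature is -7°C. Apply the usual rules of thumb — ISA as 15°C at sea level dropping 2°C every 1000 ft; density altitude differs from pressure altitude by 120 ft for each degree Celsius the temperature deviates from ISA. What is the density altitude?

ISA temperature at 2300 ft = 15 − 2 × (2300/1000) = 10.4°C.
ISA deviation = -7 − 10.4 = -17.4°C.
Density altitude = 2300 + 120 × (-17.4) = 2300 + (-2088) = 212 ft.

212 ft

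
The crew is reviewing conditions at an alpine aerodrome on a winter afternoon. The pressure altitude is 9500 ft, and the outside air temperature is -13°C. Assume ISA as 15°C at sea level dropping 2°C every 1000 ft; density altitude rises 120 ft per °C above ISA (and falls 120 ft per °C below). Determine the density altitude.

ISA temperature at 9500 ft = 15 − 2 × (9500/1000) = -4°C.
ISA deviation = -13 − (-4) = -9°C.
Density altitude = 9500 + 120 × (-9) = 9500 + (-1080) = 8420 ft.

8420 ft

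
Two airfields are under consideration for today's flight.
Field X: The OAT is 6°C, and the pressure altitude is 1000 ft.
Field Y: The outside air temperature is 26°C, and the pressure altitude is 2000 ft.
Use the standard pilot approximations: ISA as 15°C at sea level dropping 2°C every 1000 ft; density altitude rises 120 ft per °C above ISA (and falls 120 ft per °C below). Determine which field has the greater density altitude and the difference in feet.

Field X: ISA temp = 13°C, deviation -7°C, DA = 1000 + 120 × (-7) = 160 ft.
Field Y: ISA temp = 11°C, deviation +15°C, DA = 2000 + 120 × 15 = 3800 ft.
Field Y is higher by 3800 − 160 = 3640 ft.

Field Y by 3640 ft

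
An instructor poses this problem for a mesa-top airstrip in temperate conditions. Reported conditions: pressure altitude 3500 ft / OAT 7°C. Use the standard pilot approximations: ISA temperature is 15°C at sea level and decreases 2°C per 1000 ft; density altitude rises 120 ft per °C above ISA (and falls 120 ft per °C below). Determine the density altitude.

ISA temperature at 3500 ft = 15 − 2 × (3500/1000) = 8°C.
ISA deviation = 7 − 8 = -1°C.
Density altitude = 3500 + 120 × (-1) = 3500 + (-120) = 3380 ft.

3380 ft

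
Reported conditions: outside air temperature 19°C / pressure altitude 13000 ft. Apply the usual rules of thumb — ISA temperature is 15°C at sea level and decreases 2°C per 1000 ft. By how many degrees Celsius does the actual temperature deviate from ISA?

ISA temperature at 13000 ft = 15 − 2 × (13000/1000) = -11°C.
Deviation = OAT − ISA = 19 − (-11) = +30°C.

ISA+30°C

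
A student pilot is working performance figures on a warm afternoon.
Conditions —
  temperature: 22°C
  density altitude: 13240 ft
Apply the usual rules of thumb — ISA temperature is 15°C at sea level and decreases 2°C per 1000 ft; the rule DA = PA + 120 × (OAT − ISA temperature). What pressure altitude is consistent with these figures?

DA = PA + 120 × (OAT − (15 − 2·PA/1000)) = PA + 120·OAT − 1800 + 0.24·PA = 1.24·PA + 120·OAT − 1800.
So 1.24·PA = 13240 − 120 × 22 + 1800 = 12400.
PA = 12400 / 1.24 = 10000 ft.

10000 ft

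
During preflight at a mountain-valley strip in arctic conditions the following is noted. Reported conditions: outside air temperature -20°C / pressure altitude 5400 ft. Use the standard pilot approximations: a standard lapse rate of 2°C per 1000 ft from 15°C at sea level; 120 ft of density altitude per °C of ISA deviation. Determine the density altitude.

ISA temperature at 5400 ft = 15 − 2 × (5400/1000) = 4.2°C.
ISA deviation = -20 − 4.2 = -24.2°C.
Density altitude = 5400 + 120 × (-24.2) = 5400 + (-2904) = 2496 ft.

2496 ft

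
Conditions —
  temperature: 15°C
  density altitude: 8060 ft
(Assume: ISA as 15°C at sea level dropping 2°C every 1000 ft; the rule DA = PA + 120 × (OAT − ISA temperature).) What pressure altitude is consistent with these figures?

DA = PA + 120 × (OAT − (15 − 2·PA/1000)) = PA + 120·OAT − 1800 + 0.24·PA = 1.24·PA + 120·OAT − 1800.
So 1.24·PA = 8060 − 120 × 15 + 1800 = 8060.
PA = 8060 / 1.24 = 6500 ft.

6500 ft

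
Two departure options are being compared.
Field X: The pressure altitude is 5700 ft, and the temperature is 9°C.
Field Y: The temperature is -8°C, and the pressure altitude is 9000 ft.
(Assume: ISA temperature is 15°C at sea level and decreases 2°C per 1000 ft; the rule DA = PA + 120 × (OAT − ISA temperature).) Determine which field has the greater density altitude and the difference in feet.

Field Y by 2052 ft

Field X: ISA temp = 3.6°C, deviation +5.4°C, DA = 5700 + 120 × 5.4 = 6348 ft.
Field Y: ISA temp = -3°C, deviation -5°C, DA = 9000 + 120 × (-5) = 8400 ft.
Field Y is higher by 8400 − 6348 = 2052 ft.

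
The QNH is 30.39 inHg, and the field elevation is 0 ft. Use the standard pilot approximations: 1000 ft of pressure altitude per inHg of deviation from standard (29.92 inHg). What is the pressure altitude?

-470 ft

Pressure correction = (29.92 − 30.39) × 1000 = -470 ft.
Pressure altitude = 0 + (-470) = -470 ft.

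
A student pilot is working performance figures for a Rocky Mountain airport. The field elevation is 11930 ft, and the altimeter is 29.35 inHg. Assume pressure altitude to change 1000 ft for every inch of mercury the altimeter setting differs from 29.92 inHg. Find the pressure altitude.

Pressure correction = (29.92 − 29.35) × 1000 = +570 ft.
Pressure altitude = 11930 + (+570) = 12500 ft.

12500 ft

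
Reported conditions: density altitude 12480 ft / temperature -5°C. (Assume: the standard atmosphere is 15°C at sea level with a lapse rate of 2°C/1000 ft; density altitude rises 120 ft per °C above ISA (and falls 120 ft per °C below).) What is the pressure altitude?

DA = PA + 120 × (OAT − (15 − 2·PA/1000)) = PA + 120·OAT − 1800 + 0.24·PA = 1.24·PA + 120·OAT − 1800.
So 1.24·PA = 12480 − 120 × (-5) + 1800 = 14880.
PA = 14880 / 1.24 = 12000 ft.

12000 ft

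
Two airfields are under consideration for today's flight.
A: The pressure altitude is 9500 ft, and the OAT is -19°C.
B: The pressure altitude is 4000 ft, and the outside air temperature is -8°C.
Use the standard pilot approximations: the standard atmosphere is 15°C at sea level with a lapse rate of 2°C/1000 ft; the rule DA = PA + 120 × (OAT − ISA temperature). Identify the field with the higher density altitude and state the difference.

A by 5500 ft

A: ISA temp = -4°C, deviation -15°C, DA = 9500 + 120 × (-15) = 7700 ft.
B: ISA temp = 7°C, deviation -15°C, DA = 4000 + 120 × (-15) = 2200 ft.
A is higher by 7700 − 2200 = 5500 ft.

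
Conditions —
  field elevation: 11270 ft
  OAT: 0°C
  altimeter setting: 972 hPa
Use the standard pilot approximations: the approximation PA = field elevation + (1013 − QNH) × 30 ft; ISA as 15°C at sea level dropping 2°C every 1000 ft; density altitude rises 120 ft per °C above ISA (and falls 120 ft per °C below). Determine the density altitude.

Pressure altitude = 11270 + (1013 − 972) × 30 = 11270 + (+1230) = 12500 ft.
ISA temperature at 12500 ft = 15 − 2 × (12500/1000) = -10°C.
ISA deviation = 0 − (-10) = +10°C.
Density altitude = 12500 + 120 × (10) = 13700 ft.

13700 ft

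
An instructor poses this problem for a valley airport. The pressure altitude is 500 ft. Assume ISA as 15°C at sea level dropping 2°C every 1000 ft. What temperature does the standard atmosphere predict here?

14°C

ISA temperature = 15 − 2 × (500/1000) = 15 − 1 = 14°C.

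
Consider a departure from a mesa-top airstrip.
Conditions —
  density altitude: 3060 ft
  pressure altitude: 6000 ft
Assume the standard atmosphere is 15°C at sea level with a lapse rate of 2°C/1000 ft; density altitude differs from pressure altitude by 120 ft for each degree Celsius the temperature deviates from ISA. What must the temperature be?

-21.5°C

Density altitude − pressure altitude = 3060 − 6000 = -2940 ft.
At 120 ft/°C that is an ISA deviation of -2940/120 = -24.5°C.
ISA temperature at 6000 ft = 15 − 2 × (6000/1000) = 3°C.
OAT = ISA + deviation = 3 + (-24.5) = -21.5°C.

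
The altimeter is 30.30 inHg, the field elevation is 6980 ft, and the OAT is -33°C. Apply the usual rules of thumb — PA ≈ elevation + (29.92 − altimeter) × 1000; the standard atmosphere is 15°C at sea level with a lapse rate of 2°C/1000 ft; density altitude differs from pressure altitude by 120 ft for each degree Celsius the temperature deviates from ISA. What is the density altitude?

2424 ft

Pressure altitude = 6980 + (29.92 − 30.30) × 1000 = 6980 + (-380) = 6600 ft.
ISA temperature at 6600 ft = 15 − 2 × (6600/1000) = 1.8°C.
ISA deviation = -33 − 1.8 = -34.8°C.
Density altitude = 6600 + 120 × (-34.8) = 2424 ft.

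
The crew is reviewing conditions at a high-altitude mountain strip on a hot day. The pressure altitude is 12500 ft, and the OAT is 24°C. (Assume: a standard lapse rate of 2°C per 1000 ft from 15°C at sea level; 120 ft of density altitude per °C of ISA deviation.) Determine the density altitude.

ISA temperature at 12500 ft = 15 − 2 × (12500/1000) = -10°C.
ISA deviation = 24 − (-10) = +34°C.
Density altitude = 12500 + 120 × (34) = 12500 + (+4080) = 16580 ft.

16580 ft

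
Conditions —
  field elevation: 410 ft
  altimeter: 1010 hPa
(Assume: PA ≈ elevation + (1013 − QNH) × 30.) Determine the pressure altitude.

Pressure correction = (1013 − 1010) × 30 = +90 ft.
Pressure altitude = 410 + (+90) = 500 ft.

500 ft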